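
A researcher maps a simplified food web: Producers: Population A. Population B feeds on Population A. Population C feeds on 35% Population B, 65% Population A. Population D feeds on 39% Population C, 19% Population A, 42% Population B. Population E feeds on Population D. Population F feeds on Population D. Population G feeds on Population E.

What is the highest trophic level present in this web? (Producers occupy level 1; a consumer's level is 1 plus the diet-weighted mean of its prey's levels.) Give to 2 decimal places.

4.95

Population B: 1 + 1 = 2
Population C: 1 + (0.35×2 + 0.65×1) = 2.35
Population D: 1 + (0.39×2.35 + 0.19×1 + 0.42×2) = 2.9465
Population E: 1 + 2.9465 = 3.9465
Population F: 1 + 2.9465 = 3.9465
Population G: 1 + 3.9465 = 4.9465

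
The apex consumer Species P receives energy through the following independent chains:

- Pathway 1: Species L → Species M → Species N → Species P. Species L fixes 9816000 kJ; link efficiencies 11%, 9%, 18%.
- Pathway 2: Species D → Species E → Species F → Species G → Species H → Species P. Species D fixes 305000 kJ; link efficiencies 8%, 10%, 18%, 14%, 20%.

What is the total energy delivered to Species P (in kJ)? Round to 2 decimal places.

Pathway 1: 9816000 × 0.11 × 0.09 × 0.18 = 17492.112 kJ
Pathway 2: 305000 × 0.08 × 0.1 × 0.18 × 0.14 × 0.2 = 12.2976 kJ
Total at Species P: 17492.112 + 12.2976 = 17504.4096 kJ

17504.41 kJ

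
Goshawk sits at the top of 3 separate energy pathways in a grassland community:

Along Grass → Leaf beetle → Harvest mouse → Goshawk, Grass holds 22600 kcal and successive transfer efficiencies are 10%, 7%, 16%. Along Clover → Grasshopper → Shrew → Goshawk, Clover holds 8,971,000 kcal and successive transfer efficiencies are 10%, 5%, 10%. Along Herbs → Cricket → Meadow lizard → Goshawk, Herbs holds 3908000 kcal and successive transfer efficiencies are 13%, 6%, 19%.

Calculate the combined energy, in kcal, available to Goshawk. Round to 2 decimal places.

10302.47 kcal

Via Grass: 22600 × 0.1 × 0.07 × 0.16 = 25.312 kcal
Via Clover: 8971000 × 0.1 × 0.05 × 0.1 = 4485.5 kcal
Via Herbs: 3908000 × 0.13 × 0.06 × 0.19 = 5791.656 kcal
Total at Goshawk: 25.312 + 4485.5 + 5791.656 = 10302.468 kcal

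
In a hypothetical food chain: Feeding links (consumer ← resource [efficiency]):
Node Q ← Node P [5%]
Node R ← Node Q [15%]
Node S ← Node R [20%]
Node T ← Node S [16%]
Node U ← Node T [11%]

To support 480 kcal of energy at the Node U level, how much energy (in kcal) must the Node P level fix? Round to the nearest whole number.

18181818 kcal

Cumulative transfer efficiency: 0.05 × 0.15 × 0.2 × 0.16 × 0.11 = 0.0000264
Node P energy = 480 / 0.0000264 = 18181818 kcal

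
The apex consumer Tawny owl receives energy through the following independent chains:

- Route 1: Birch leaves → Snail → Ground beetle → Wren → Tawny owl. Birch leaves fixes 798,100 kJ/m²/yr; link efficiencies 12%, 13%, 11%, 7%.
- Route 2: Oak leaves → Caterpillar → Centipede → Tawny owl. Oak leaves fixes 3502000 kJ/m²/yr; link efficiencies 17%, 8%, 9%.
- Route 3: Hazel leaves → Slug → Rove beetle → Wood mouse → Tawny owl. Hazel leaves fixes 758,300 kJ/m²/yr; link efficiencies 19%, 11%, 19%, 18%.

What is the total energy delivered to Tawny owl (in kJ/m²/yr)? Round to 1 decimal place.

4924.3 kJ/m²/yr

Route 1: 798100 × 0.12 × 0.13 × 0.11 × 0.07 = 95.867772 kJ/m²/yr
Route 2: 3502000 × 0.17 × 0.08 × 0.09 = 4286.448 kJ/m²/yr
Route 3: 758300 × 0.19 × 0.11 × 0.19 × 0.18 = 542.017674 kJ/m²/yr
Total at Tawny owl: 95.867772 + 4286.448 + 542.017674 = 4924.333446 kJ/m²/yr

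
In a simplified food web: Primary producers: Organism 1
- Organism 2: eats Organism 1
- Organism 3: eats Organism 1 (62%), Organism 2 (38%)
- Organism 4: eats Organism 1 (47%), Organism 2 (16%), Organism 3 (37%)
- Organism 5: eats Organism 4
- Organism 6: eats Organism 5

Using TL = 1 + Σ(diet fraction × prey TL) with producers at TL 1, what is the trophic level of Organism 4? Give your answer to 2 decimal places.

Organism 2: 1 + 1 = 2
Organism 3: 1 + (0.62×1 + 0.38×2) = 2.38
Organism 4: 1 + (0.47×1 + 0.16×2 + 0.37×2.38) = 2.6706
Organism 5: 1 + 2.6706 = 3.6706
Organism 6: 1 + 3.6706 = 4.6706

2.67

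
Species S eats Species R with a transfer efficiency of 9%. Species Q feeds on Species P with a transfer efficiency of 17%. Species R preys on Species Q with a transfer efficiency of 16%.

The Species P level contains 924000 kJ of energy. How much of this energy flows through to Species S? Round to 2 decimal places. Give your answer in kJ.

2261.95 kJ

Species Q: 924000 × 0.17 = 157080 kJ
Species R: 157080 × 0.16 = 25132.8 kJ
Species S: 25132.8 × 0.09 = 2261.952 kJ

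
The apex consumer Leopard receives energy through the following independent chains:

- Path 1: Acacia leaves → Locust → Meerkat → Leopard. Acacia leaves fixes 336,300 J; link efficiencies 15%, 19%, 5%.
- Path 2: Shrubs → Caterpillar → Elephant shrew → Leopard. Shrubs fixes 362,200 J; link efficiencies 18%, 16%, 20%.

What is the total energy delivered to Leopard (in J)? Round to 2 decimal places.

Path 1: 336300 × 0.15 × 0.19 × 0.05 = 479.2275 J
Path 2: 362200 × 0.18 × 0.16 × 0.2 = 2086.272 J
Total at Leopard: 479.2275 + 2086.272 = 2565.4995 J

2565.50 J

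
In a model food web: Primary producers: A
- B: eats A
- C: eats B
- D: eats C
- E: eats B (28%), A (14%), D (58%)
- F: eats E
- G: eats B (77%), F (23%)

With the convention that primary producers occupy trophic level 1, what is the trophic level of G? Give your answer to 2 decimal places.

B: 1 + 1 = 2
C: 1 + 2 = 3
D: 1 + 3 = 4
E: 1 + (0.28×2 + 0.14×1 + 0.58×4) = 4.02
F: 1 + 4.02 = 5.02
G: 1 + (0.77×2 + 0.23×5.02) = 3.6946

3.69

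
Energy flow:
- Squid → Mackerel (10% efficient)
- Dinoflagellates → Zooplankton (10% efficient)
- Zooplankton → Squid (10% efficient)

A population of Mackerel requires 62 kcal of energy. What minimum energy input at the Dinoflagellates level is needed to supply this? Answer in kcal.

Cumulative transfer efficiency: 0.1 × 0.1 × 0.1 = 0.001
Dinoflagellates energy = 62 / 0.001 = 62000 kcal

62000 kcal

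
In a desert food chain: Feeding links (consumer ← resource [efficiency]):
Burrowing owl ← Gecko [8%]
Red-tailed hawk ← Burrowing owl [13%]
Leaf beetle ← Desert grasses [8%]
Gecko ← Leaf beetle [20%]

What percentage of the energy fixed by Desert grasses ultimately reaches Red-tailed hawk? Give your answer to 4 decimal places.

Product of link efficiencies: 0.08 × 0.2 × 0.08 × 0.13 = 0.0001664
As a percentage: 0.0001664 × 100 = 0.0166%

0.0166%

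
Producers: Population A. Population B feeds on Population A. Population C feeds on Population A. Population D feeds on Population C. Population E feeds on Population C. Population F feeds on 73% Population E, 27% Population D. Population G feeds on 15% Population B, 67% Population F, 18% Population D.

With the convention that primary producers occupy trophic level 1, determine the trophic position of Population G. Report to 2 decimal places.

Population B: 1 + 1 = 2
Population C: 1 + 1 = 2
Population D: 1 + 2 = 3
Population E: 1 + 2 = 3
Population F: 1 + (0.73×3 + 0.27×3) = 4
Population G: 1 + (0.15×2 + 0.67×4 + 0.18×3) = 4.52

4.52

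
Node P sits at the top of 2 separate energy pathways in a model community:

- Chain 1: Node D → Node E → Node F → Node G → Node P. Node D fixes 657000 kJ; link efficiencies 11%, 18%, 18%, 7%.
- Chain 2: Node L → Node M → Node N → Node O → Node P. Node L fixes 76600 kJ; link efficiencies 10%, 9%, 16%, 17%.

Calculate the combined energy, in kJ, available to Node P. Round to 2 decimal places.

Chain 1: 657000 × 0.11 × 0.18 × 0.18 × 0.07 = 163.90836 kJ
Chain 2: 76600 × 0.1 × 0.09 × 0.16 × 0.17 = 18.75168 kJ
Total at Node P: 163.90836 + 18.75168 = 182.66004 kJ

182.66 kJ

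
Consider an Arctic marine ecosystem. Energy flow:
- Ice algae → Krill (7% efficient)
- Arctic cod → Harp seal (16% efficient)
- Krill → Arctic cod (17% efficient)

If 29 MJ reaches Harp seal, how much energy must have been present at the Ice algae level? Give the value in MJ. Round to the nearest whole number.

Cumulative transfer efficiency: 0.07 × 0.17 × 0.16 = 0.001904
Ice algae energy = 29 / 0.001904 = 15231 MJ

15231 MJ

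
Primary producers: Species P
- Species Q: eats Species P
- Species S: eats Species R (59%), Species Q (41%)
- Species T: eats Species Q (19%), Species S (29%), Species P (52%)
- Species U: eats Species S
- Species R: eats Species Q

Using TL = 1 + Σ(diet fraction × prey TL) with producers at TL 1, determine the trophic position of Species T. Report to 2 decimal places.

2.94

Species Q: 1 + 1 = 2
Species R: 1 + 2 = 3
Species S: 1 + (0.59×3 + 0.41×2) = 3.59
Species T: 1 + (0.19×2 + 0.29×3.59 + 0.52×1) = 2.9411
Species U: 1 + 3.59 = 4.59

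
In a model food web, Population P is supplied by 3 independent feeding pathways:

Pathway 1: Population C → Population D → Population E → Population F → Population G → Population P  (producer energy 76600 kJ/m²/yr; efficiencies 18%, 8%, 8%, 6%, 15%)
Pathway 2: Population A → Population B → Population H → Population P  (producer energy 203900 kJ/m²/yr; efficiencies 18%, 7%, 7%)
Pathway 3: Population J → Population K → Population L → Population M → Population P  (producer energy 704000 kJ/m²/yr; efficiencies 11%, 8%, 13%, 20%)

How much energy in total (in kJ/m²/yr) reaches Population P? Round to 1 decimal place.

Pathway 1: 76600 × 0.18 × 0.08 × 0.08 × 0.06 × 0.15 = 0.7941888 kJ/m²/yr
Pathway 2: 203900 × 0.18 × 0.07 × 0.07 = 179.8398 kJ/m²/yr
Pathway 3: 704000 × 0.11 × 0.08 × 0.13 × 0.2 = 161.0752 kJ/m²/yr
Total at Population P: 0.7941888 + 179.8398 + 161.0752 = 341.7091888 kJ/m²/yr

341.7 kJ/m²/yr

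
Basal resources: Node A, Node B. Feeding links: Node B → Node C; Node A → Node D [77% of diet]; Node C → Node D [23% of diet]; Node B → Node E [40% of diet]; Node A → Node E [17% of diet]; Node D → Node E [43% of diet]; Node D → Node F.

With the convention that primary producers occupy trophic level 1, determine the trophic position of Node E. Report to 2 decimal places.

Node C: 1 + 1 = 2
Node D: 1 + (0.77×1 + 0.23×2) = 2.23
Node E: 1 + (0.4×1 + 0.17×1 + 0.43×2.23) = 2.5289
Node F: 1 + 2.23 = 3.23

2.53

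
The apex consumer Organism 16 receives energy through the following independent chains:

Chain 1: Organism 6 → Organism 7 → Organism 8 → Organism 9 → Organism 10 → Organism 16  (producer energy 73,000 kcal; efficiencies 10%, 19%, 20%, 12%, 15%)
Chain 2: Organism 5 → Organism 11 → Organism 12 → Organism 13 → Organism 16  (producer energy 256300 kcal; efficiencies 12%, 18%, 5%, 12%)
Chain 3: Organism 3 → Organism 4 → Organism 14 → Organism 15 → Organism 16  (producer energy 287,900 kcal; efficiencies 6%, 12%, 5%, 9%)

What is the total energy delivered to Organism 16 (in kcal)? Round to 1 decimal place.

47.5 kcal

Chain 1: 73000 × 0.1 × 0.19 × 0.2 × 0.12 × 0.15 = 4.9932 kcal
Chain 2: 256300 × 0.12 × 0.18 × 0.05 × 0.12 = 33.21648 kcal
Chain 3: 287900 × 0.06 × 0.12 × 0.05 × 0.09 = 9.32796 kcal
Total at Organism 16: 4.9932 + 33.21648 + 9.32796 = 47.53764 kcal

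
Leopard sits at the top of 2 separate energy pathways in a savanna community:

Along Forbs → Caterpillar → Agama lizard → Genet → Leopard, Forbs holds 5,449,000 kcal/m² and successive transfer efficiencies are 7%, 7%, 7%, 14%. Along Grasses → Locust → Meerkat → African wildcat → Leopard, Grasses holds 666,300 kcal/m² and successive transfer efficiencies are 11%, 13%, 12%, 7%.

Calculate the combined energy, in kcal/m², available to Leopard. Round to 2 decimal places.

Via Forbs: 5449000 × 0.07 × 0.07 × 0.07 × 0.14 = 261.66098 kcal/m²
Via Grasses: 666300 × 0.11 × 0.13 × 0.12 × 0.07 = 80.035956 kcal/m²
Total at Leopard: 261.66098 + 80.035956 = 341.696936 kcal/m²

341.70 kcal/m²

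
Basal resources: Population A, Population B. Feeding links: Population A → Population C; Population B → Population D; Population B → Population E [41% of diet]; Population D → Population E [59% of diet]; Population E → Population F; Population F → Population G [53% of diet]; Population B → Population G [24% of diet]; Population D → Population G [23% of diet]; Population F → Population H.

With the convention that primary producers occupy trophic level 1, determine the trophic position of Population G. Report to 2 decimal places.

Population C: 1 + 1 = 2
Population D: 1 + 1 = 2
Population E: 1 + (0.41×1 + 0.59×2) = 2.59
Population F: 1 + 2.59 = 3.59
Population G: 1 + (0.53×3.59 + 0.24×1 + 0.23×2) = 3.6027
Population H: 1 + 3.59 = 4.59

3.60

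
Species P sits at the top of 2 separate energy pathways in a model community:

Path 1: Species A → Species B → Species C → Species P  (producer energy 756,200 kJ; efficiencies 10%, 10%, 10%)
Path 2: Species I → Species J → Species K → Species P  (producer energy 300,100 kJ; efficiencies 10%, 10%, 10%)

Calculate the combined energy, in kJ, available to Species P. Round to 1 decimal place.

1056.3 kJ

Path 1: 756200 × 0.1 × 0.1 × 0.1 = 756.2 kJ
Path 2: 300100 × 0.1 × 0.1 × 0.1 = 300.1 kJ
Total at Species P: 756.2 + 300.1 = 1056.3 kJ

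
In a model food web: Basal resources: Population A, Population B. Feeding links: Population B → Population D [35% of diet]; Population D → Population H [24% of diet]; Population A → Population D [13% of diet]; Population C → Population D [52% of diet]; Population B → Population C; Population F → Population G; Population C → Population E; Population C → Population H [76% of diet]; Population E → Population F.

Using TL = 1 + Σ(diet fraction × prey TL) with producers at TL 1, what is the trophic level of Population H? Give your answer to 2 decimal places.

Population C: 1 + 1 = 2
Population D: 1 + (0.52×2 + 0.13×1 + 0.35×1) = 2.52
Population E: 1 + 2 = 3
Population F: 1 + 3 = 4
Population G: 1 + 4 = 5
Population H: 1 + (0.24×2.52 + 0.76×2) = 3.1248

3.12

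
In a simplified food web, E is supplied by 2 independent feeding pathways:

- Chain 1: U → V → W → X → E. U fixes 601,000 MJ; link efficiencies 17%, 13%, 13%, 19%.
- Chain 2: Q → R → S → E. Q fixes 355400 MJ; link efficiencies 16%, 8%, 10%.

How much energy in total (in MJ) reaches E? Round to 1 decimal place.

Chain 1: 601000 × 0.17 × 0.13 × 0.13 × 0.19 = 328.06787 MJ
Chain 2: 355400 × 0.16 × 0.08 × 0.1 = 454.912 MJ
Total at E: 328.06787 + 454.912 = 782.97987 MJ

783.0 MJ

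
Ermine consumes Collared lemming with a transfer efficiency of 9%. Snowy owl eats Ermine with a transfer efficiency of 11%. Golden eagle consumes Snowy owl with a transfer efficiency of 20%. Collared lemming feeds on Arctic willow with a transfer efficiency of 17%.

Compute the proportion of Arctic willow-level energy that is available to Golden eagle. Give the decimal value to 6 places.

Product of link efficiencies: 0.17 × 0.09 × 0.11 × 0.2 = 0.0003366

0.000337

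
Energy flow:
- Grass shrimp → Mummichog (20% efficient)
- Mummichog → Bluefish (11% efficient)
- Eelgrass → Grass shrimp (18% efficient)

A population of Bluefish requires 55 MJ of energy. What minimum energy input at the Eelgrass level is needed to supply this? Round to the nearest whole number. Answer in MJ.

13889 MJ

Cumulative transfer efficiency: 0.18 × 0.2 × 0.11 = 0.00396
Eelgrass energy = 55 / 0.00396 = 13889 MJ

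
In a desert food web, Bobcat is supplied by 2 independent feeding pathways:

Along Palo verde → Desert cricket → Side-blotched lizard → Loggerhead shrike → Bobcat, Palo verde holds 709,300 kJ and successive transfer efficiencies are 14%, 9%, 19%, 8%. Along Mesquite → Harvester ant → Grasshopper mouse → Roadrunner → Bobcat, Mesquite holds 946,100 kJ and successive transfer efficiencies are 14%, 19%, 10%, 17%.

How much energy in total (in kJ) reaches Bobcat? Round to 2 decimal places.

563.67 kJ

Via Palo verde: 709300 × 0.14 × 0.09 × 0.19 × 0.08 = 135.845136 kJ
Via Mesquite: 946100 × 0.14 × 0.19 × 0.1 × 0.17 = 427.82642 kJ
Total at Bobcat: 135.845136 + 427.82642 = 563.671556 kJ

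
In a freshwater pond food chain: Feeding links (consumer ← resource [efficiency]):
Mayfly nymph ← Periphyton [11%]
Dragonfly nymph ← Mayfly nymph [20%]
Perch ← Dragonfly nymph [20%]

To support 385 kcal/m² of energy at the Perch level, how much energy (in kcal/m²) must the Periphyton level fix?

87500 kcal/m²

Cumulative transfer efficiency: 0.11 × 0.2 × 0.2 = 0.0044
Periphyton energy = 385 / 0.0044 = 87500 kcal/m²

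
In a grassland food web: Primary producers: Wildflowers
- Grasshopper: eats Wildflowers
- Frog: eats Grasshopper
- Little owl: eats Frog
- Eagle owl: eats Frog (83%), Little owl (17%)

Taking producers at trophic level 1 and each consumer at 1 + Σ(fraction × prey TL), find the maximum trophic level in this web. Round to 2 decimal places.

4.17

Grasshopper: 1 + 1 = 2
Frog: 1 + 2 = 3
Little owl: 1 + 3 = 4
Eagle owl: 1 + (0.83×3 + 0.17×4) = 4.17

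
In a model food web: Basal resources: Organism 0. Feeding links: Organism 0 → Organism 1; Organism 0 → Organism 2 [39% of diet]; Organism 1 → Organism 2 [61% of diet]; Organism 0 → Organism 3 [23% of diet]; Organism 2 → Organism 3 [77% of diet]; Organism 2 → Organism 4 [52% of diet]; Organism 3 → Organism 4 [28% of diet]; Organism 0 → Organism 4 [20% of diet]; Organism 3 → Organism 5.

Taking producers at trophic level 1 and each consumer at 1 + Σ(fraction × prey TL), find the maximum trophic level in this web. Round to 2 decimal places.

4.24

Organism 1: 1 + 1 = 2
Organism 2: 1 + (0.39×1 + 0.61×2) = 2.61
Organism 3: 1 + (0.23×1 + 0.77×2.61) = 3.2397
Organism 4: 1 + (0.52×2.61 + 0.28×3.2397 + 0.2×1) = 3.464316
Organism 5: 1 + 3.2397 = 4.2397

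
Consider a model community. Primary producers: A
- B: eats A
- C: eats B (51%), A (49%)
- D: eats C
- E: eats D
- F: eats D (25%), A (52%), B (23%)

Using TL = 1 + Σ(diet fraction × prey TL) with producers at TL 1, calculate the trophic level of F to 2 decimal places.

B: 1 + 1 = 2
C: 1 + (0.51×2 + 0.49×1) = 2.51
D: 1 + 2.51 = 3.51
E: 1 + 3.51 = 4.51
F: 1 + (0.25×3.51 + 0.52×1 + 0.23×2) = 2.8575

2.86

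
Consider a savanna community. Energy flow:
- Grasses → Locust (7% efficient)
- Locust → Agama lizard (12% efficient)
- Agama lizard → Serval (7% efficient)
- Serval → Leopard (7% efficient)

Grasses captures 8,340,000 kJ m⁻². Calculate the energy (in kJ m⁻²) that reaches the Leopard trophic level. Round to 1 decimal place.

343.3 kJ m⁻²

Locust: 8340000 × 0.07 = 583800 kJ m⁻²
Agama lizard: 583800 × 0.12 = 70056 kJ m⁻²
Serval: 70056 × 0.07 = 4903.92 kJ m⁻²
Leopard: 4903.92 × 0.07 = 343.2744 kJ m⁻²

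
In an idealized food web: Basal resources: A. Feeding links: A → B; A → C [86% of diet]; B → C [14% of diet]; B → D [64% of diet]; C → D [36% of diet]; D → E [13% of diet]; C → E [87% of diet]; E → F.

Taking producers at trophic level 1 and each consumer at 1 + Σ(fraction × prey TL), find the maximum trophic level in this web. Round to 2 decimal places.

4.26

B: 1 + 1 = 2
C: 1 + (0.86×1 + 0.14×2) = 2.14
D: 1 + (0.64×2 + 0.36×2.14) = 3.0504
E: 1 + (0.13×3.0504 + 0.87×2.14) = 3.258352
F: 1 + 3.258352 = 4.258352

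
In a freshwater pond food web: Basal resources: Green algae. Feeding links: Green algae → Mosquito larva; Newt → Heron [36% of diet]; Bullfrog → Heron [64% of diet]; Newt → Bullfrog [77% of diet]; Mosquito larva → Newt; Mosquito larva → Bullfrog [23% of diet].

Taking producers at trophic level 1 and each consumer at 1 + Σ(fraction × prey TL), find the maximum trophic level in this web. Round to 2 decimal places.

4.49

Mosquito larva: 1 + 1 = 2
Newt: 1 + 2 = 3
Bullfrog: 1 + (0.23×2 + 0.77×3) = 3.77
Heron: 1 + (0.64×3.77 + 0.36×3) = 4.4928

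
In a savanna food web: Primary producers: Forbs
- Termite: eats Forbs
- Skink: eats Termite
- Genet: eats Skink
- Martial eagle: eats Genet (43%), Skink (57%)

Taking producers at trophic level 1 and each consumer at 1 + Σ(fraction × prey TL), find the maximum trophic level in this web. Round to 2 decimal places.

4.43

Termite: 1 + 1 = 2
Skink: 1 + 2 = 3
Genet: 1 + 3 = 4
Martial eagle: 1 + (0.43×4 + 0.57×3) = 4.43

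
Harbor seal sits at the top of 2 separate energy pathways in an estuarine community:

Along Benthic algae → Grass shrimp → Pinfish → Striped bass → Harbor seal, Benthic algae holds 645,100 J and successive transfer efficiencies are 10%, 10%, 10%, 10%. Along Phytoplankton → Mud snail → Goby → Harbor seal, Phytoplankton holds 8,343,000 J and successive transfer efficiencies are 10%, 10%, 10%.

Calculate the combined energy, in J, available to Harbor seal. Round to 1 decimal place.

Via Benthic algae: 645100 × 0.1 × 0.1 × 0.1 × 0.1 = 64.51 J
Via Phytoplankton: 8343000 × 0.1 × 0.1 × 0.1 = 8343 J
Total at Harbor seal: 64.51 + 8343 = 8407.51 J

8407.5 J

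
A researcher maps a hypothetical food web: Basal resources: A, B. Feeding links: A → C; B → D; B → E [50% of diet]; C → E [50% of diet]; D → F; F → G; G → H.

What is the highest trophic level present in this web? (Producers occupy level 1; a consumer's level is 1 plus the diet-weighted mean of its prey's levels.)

C: 1 + 1 = 2
D: 1 + 1 = 2
E: 1 + (0.5×1 + 0.5×2) = 2.5
F: 1 + 2 = 3
G: 1 + 3 = 4
H: 1 + 4 = 5

5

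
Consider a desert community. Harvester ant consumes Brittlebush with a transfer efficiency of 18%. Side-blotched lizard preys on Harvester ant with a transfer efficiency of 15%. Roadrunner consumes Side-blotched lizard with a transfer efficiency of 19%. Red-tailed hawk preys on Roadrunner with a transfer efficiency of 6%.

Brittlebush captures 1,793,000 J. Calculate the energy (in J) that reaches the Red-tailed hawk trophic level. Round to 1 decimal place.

551.9 J

Harvester ant: 1793000 × 0.18 = 322740 J
Side-blotched lizard: 322740 × 0.15 = 48411 J
Roadrunner: 48411 × 0.19 = 9198.09 J
Red-tailed hawk: 9198.09 × 0.06 = 551.8854 J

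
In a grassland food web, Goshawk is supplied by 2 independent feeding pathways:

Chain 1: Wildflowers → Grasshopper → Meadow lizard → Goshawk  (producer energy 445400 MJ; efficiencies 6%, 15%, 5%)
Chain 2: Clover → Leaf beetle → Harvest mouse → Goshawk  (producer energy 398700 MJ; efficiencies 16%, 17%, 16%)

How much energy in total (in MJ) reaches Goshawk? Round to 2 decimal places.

Chain 1: 445400 × 0.06 × 0.15 × 0.05 = 200.43 MJ
Chain 2: 398700 × 0.16 × 0.17 × 0.16 = 1735.1424 MJ
Total at Goshawk: 200.43 + 1735.1424 = 1935.5724 MJ

1935.57 MJ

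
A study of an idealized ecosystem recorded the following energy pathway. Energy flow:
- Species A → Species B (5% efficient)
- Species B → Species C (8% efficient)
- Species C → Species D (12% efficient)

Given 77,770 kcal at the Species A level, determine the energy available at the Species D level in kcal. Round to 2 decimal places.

37.33 kcal

Species B: 77770 × 0.05 = 3888.5 kcal
Species C: 3888.5 × 0.08 = 311.08 kcal
Species D: 311.08 × 0.12 = 37.3296 kcal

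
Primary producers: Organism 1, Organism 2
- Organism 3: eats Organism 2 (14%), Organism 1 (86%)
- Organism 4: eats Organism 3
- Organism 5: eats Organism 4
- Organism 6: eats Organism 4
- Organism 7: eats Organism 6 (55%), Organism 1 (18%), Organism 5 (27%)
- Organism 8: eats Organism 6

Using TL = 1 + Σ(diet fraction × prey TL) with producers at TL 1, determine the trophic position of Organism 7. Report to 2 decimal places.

Organism 3: 1 + (0.14×1 + 0.86×1) = 2
Organism 4: 1 + 2 = 3
Organism 5: 1 + 3 = 4
Organism 6: 1 + 3 = 4
Organism 7: 1 + (0.55×4 + 0.18×1 + 0.27×4) = 4.46
Organism 8: 1 + 4 = 5

4.46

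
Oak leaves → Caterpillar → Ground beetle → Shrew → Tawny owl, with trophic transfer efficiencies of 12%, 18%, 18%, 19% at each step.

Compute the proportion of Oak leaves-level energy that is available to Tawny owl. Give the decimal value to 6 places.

0.000739

Product of link efficiencies: 0.12 × 0.18 × 0.18 × 0.19 = 0.00073872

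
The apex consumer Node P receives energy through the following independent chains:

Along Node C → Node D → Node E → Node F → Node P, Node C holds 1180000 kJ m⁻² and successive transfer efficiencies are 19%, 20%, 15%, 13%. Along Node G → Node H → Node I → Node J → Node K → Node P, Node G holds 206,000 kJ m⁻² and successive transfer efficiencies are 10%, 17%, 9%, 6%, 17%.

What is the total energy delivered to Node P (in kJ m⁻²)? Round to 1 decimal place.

877.6 kJ m⁻²

Via Node C: 1180000 × 0.19 × 0.2 × 0.15 × 0.13 = 874.38 kJ m⁻²
Via Node G: 206000 × 0.1 × 0.17 × 0.09 × 0.06 × 0.17 = 3.214836 kJ m⁻²
Total at Node P: 874.38 + 3.214836 = 877.594836 kJ m⁻²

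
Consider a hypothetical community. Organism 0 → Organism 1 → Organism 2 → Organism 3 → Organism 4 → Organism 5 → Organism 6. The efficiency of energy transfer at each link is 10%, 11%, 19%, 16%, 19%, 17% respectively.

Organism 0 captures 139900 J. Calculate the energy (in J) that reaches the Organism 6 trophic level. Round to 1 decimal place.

1.5 J

Organism 1: 139900 × 0.1 = 13990 J
Organism 2: 13990 × 0.11 = 1538.9 J
Organism 3: 1538.9 × 0.19 = 292.391 J
Organism 4: 292.391 × 0.16 = 46.78256 J
Organism 5: 46.78256 × 0.19 = 8.8886864 J
Organism 6: 8.8886864 × 0.17 = 1.511076688 J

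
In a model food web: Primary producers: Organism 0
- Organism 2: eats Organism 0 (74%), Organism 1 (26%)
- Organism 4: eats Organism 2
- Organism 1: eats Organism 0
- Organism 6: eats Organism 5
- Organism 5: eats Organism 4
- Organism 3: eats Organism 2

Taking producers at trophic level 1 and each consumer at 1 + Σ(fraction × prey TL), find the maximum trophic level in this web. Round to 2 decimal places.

5.26

Organism 1: 1 + 1 = 2
Organism 2: 1 + (0.74×1 + 0.26×2) = 2.26
Organism 3: 1 + 2.26 = 3.26
Organism 4: 1 + 2.26 = 3.26
Organism 5: 1 + 3.26 = 4.26
Organism 6: 1 + 4.26 = 5.26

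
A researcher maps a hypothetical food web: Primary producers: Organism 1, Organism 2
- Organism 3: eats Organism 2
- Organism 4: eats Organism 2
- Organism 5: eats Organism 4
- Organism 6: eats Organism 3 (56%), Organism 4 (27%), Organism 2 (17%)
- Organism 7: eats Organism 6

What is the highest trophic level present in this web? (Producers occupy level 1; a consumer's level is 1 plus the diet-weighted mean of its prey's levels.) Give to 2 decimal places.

Organism 3: 1 + 1 = 2
Organism 4: 1 + 1 = 2
Organism 5: 1 + 2 = 3
Organism 6: 1 + (0.56×2 + 0.27×2 + 0.17×1) = 2.83
Organism 7: 1 + 2.83 = 3.83

3.83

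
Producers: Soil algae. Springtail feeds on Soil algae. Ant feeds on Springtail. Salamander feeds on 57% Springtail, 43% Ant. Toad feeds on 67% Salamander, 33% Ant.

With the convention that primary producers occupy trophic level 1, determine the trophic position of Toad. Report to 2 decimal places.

4.29

Springtail: 1 + 1 = 2
Ant: 1 + 2 = 3
Salamander: 1 + (0.57×2 + 0.43×3) = 3.43
Toad: 1 + (0.67×3.43 + 0.33×3) = 4.2881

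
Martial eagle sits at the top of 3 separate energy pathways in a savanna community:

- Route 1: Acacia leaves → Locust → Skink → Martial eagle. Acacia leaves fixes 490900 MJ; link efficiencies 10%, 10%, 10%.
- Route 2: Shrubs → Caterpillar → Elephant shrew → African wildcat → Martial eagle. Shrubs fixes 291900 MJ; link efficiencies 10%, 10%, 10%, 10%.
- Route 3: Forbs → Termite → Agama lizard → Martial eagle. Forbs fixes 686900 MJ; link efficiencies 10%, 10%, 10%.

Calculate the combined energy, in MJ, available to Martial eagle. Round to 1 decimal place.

Route 1: 490900 × 0.1 × 0.1 × 0.1 = 490.9 MJ
Route 2: 291900 × 0.1 × 0.1 × 0.1 × 0.1 = 29.19 MJ
Route 3: 686900 × 0.1 × 0.1 × 0.1 = 686.9 MJ
Total at Martial eagle: 490.9 + 29.19 + 686.9 = 1206.99 MJ

1207.0 MJ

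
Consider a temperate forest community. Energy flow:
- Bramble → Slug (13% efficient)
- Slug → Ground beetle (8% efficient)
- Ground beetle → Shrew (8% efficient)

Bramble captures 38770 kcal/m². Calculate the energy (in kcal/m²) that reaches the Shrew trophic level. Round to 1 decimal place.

32.3 kcal/m²

Slug: 38770 × 0.13 = 5040.1 kcal/m²
Ground beetle: 5040.1 × 0.08 = 403.208 kcal/m²
Shrew: 403.208 × 0.08 = 32.25664 kcal/m²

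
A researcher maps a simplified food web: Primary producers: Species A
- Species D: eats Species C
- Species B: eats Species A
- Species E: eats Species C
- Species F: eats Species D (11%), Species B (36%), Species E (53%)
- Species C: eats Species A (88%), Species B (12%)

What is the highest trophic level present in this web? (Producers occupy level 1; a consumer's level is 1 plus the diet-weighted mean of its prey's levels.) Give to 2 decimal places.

3.72

Species B: 1 + 1 = 2
Species C: 1 + (0.88×1 + 0.12×2) = 2.12
Species D: 1 + 2.12 = 3.12
Species E: 1 + 2.12 = 3.12
Species F: 1 + (0.11×3.12 + 0.36×2 + 0.53×3.12) = 3.7168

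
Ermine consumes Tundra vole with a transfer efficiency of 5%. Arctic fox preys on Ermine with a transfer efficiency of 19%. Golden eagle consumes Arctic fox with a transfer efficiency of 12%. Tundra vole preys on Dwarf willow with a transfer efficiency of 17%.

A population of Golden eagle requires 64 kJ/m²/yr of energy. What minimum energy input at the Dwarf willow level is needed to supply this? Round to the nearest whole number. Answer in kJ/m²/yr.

330237 kJ/m²/yr

Cumulative transfer efficiency: 0.17 × 0.05 × 0.19 × 0.12 = 0.0001938
Dwarf willow energy = 64 / 0.0001938 = 330237 kJ/m²/yr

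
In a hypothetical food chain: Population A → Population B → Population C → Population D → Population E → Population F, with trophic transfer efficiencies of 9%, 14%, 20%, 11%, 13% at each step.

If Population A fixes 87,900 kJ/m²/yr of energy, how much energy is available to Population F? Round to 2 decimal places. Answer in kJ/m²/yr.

Population B: 87900 × 0.09 = 7911 kJ/m²/yr
Population C: 7911 × 0.14 = 1107.54 kJ/m²/yr
Population D: 1107.54 × 0.2 = 221.508 kJ/m²/yr
Population E: 221.508 × 0.11 = 24.36588 kJ/m²/yr
Population F: 24.36588 × 0.13 = 3.1675644 kJ/m²/yr

3.17 kJ/m²/yr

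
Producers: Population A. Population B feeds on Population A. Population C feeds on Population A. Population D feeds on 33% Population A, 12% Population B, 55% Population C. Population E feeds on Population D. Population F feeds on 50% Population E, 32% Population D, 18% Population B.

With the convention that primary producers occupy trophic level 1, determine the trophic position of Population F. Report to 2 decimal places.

Population B: 1 + 1 = 2
Population C: 1 + 1 = 2
Population D: 1 + (0.33×1 + 0.12×2 + 0.55×2) = 2.67
Population E: 1 + 2.67 = 3.67
Population F: 1 + (0.5×3.67 + 0.32×2.67 + 0.18×2) = 4.0494

4.05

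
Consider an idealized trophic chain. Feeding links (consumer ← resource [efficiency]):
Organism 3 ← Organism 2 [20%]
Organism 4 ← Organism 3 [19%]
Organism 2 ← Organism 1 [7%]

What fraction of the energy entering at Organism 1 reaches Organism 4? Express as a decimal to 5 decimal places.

Product of link efficiencies: 0.07 × 0.2 × 0.19 = 0.00266

0.00266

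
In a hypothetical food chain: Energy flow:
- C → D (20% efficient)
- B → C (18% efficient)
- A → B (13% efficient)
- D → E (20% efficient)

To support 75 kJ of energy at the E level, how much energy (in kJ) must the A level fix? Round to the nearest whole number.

Cumulative transfer efficiency: 0.13 × 0.18 × 0.2 × 0.2 = 0.000936
A energy = 75 / 0.000936 = 80128 kJ

80128 kJ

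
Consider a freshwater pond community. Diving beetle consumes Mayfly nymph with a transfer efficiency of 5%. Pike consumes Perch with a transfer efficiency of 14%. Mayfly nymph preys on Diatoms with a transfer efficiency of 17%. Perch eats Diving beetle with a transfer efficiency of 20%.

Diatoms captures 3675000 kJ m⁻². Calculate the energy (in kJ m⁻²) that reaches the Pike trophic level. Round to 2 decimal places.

Mayfly nymph: 3675000 × 0.17 = 624750 kJ m⁻²
Diving beetle: 624750 × 0.05 = 31237.5 kJ m⁻²
Perch: 31237.5 × 0.2 = 6247.5 kJ m⁻²
Pike: 6247.5 × 0.14 = 874.65 kJ m⁻²

874.65 kJ m⁻²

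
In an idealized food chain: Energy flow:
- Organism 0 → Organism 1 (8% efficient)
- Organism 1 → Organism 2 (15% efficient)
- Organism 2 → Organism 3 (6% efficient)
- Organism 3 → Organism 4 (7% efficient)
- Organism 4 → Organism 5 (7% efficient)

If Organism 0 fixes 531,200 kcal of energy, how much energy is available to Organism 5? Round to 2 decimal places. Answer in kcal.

Organism 1: 531200 × 0.08 = 42496 kcal
Organism 2: 42496 × 0.15 = 6374.4 kcal
Organism 3: 6374.4 × 0.06 = 382.464 kcal
Organism 4: 382.464 × 0.07 = 26.77248 kcal
Organism 5: 26.77248 × 0.07 = 1.8740736 kcal

1.87 kcal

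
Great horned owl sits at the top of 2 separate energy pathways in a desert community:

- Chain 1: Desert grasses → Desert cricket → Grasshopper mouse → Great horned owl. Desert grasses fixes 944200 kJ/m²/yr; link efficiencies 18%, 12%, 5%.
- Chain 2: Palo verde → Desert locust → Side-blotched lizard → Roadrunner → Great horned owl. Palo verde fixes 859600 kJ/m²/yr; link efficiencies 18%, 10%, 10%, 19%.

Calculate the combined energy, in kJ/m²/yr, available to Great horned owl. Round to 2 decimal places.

Chain 1: 944200 × 0.18 × 0.12 × 0.05 = 1019.736 kJ/m²/yr
Chain 2: 859600 × 0.18 × 0.1 × 0.1 × 0.19 = 293.9832 kJ/m²/yr
Total at Great horned owl: 1019.736 + 293.9832 = 1313.7192 kJ/m²/yr

1313.72 kJ/m²/yr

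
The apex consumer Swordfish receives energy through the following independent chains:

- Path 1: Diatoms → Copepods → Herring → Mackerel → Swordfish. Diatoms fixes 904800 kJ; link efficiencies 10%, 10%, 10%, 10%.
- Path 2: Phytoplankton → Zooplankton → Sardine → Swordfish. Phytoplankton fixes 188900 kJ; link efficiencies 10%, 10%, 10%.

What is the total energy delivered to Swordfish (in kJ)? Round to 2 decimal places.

Path 1: 904800 × 0.1 × 0.1 × 0.1 × 0.1 = 90.48 kJ
Path 2: 188900 × 0.1 × 0.1 × 0.1 = 188.9 kJ
Total at Swordfish: 90.48 + 188.9 = 279.38 kJ

279.38 kJ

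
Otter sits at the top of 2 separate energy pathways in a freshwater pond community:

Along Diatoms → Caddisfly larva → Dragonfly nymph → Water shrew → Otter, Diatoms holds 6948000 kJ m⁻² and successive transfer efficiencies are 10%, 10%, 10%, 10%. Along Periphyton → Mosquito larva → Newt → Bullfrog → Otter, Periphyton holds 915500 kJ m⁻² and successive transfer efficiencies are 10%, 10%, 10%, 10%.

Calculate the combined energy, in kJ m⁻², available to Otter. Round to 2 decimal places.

Via Diatoms: 6948000 × 0.1 × 0.1 × 0.1 × 0.1 = 694.8 kJ m⁻²
Via Periphyton: 915500 × 0.1 × 0.1 × 0.1 × 0.1 = 91.55 kJ m⁻²
Total at Otter: 694.8 + 91.55 = 786.35 kJ m⁻²

786.35 kJ m⁻²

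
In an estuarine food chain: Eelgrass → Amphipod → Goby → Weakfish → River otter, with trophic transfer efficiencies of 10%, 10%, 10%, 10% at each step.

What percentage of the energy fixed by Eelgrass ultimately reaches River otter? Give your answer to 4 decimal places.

0.0100%

Product of link efficiencies: 0.1 × 0.1 × 0.1 × 0.1 = 0.0001
As a percentage: 0.0001 × 100 = 0.0100%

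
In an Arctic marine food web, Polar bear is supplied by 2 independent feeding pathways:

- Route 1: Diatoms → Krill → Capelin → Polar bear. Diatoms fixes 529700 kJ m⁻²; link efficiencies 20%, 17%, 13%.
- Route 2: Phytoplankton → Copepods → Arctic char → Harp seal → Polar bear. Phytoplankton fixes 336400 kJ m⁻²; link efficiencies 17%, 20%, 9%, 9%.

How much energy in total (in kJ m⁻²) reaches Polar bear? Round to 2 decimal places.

Route 1: 529700 × 0.2 × 0.17 × 0.13 = 2341.274 kJ m⁻²
Route 2: 336400 × 0.17 × 0.2 × 0.09 × 0.09 = 92.64456 kJ m⁻²
Total at Polar bear: 2341.274 + 92.64456 = 2433.91856 kJ m⁻²

2433.92 kJ m⁻²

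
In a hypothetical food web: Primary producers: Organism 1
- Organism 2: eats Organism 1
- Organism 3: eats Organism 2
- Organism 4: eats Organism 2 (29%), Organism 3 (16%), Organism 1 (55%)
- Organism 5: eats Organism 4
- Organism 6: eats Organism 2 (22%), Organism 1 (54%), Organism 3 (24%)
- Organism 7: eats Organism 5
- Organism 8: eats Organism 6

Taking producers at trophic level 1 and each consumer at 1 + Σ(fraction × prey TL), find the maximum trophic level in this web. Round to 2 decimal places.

Organism 2: 1 + 1 = 2
Organism 3: 1 + 2 = 3
Organism 4: 1 + (0.29×2 + 0.16×3 + 0.55×1) = 2.61
Organism 5: 1 + 2.61 = 3.61
Organism 6: 1 + (0.22×2 + 0.54×1 + 0.24×3) = 2.7
Organism 7: 1 + 3.61 = 4.61
Organism 8: 1 + 2.7 = 3.7

4.61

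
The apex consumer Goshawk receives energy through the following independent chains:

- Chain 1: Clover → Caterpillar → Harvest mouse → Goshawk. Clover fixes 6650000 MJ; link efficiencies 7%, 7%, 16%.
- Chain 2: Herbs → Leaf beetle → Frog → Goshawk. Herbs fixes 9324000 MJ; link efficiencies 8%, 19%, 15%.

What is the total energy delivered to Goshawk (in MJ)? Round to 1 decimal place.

26472.3 MJ

Chain 1: 6650000 × 0.07 × 0.07 × 0.16 = 5213.6 MJ
Chain 2: 9324000 × 0.08 × 0.19 × 0.15 = 21258.72 MJ
Total at Goshawk: 5213.6 + 21258.72 = 26472.32 MJ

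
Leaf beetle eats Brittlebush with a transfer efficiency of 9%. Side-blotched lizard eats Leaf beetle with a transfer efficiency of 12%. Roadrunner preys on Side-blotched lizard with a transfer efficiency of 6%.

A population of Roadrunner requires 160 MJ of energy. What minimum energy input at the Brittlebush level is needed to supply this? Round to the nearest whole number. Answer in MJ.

246914 MJ

Cumulative transfer efficiency: 0.09 × 0.12 × 0.06 = 0.000648
Brittlebush energy = 160 / 0.000648 = 246914 MJ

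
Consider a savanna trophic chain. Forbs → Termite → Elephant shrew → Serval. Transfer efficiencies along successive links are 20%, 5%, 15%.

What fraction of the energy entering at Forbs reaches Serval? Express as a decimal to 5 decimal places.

Product of link efficiencies: 0.2 × 0.05 × 0.15 = 0.0015

0.00150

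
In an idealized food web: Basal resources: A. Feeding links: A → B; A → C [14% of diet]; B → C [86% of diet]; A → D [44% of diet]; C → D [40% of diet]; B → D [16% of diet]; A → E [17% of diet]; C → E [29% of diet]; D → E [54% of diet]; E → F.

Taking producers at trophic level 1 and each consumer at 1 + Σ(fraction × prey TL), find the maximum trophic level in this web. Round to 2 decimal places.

4.57

B: 1 + 1 = 2
C: 1 + (0.14×1 + 0.86×2) = 2.86
D: 1 + (0.44×1 + 0.4×2.86 + 0.16×2) = 2.904
E: 1 + (0.17×1 + 0.29×2.86 + 0.54×2.904) = 3.56756
F: 1 + 3.56756 = 4.56756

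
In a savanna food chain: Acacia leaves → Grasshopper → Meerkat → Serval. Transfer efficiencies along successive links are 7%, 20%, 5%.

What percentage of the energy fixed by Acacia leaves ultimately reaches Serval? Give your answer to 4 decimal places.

Product of link efficiencies: 0.07 × 0.2 × 0.05 = 0.0007
As a percentage: 0.0007 × 100 = 0.0700%

0.0700%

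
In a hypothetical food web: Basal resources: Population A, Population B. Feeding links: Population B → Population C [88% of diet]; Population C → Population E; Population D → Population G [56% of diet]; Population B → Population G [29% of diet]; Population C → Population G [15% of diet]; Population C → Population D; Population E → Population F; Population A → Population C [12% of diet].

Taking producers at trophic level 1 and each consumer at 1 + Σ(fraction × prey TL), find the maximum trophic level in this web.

4

Population C: 1 + (0.12×1 + 0.88×1) = 2
Population D: 1 + 2 = 3
Population E: 1 + 2 = 3
Population F: 1 + 3 = 4
Population G: 1 + (0.15×2 + 0.29×1 + 0.56×3) = 3.27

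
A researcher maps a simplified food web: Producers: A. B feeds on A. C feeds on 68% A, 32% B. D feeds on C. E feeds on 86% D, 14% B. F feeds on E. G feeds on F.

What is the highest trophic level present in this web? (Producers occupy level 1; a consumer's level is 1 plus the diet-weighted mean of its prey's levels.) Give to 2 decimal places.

B: 1 + 1 = 2
C: 1 + (0.68×1 + 0.32×2) = 2.32
D: 1 + 2.32 = 3.32
E: 1 + (0.86×3.32 + 0.14×2) = 4.1352
F: 1 + 4.1352 = 5.1352
G: 1 + 5.1352 = 6.1352

6.14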